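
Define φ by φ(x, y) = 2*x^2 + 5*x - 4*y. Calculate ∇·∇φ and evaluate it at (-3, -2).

∂²φ/∂x² = 4
∂²φ/∂y² = 0
∇²φ = 4
At (-3, -2): 4.

4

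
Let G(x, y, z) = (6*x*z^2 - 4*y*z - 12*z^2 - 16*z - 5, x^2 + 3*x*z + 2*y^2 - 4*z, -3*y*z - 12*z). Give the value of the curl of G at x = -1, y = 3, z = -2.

(13, 44, -16)

(∇×G)₁ = ∂G₃/∂y − ∂G₂/∂z = -3*x - 3*z + 4
(∇×G)₂ = ∂G₁/∂z − ∂G₃/∂x = 12*x*z - 4*y - 24*z - 16
(∇×G)₃ = ∂G₂/∂x − ∂G₁/∂y = 2*x + 7*z
∇×G = (-3*x - 3*z + 4, 12*x*z - 4*y - 24*z - 16, 2*x + 7*z)
At (-1, 3, -2): (13, 44, -16).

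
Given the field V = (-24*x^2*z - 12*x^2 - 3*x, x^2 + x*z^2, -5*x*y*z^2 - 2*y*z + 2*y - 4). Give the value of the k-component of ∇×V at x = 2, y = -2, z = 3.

13

(∇×V)_3 = ∂V₂/∂x − ∂V₁/∂y
= 2*x + z^2 − (0)
= 2*x + z^2
At (2, -2, 3): 13.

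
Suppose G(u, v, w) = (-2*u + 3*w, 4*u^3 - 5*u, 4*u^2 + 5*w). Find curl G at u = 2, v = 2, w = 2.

(∇×G)₁ = ∂G₃/∂v − ∂G₂/∂w = 0
(∇×G)₂ = ∂G₁/∂w − ∂G₃/∂u = -8*u + 3
(∇×G)₃ = ∂G₂/∂u − ∂G₁/∂v = 12*u^2 - 5
∇×G = (0, -8*u + 3, 12*u^2 - 5)
At (2, 2, 2): (0, -13, 43).

(0, -13, 43)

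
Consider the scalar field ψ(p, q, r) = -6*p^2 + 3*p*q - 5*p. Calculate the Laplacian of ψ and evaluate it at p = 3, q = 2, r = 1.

∂²ψ/∂p² = -12
∂²ψ/∂q² = 0
∂²ψ/∂r² = 0
∇²ψ = -12
At (3, 2, 1): -12.

-12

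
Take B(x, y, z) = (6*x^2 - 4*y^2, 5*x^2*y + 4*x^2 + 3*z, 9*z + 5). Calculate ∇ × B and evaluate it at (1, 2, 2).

(-3, 0, 44)

(∇×B)₁ = ∂B₃/∂y − ∂B₂/∂z = -3
(∇×B)₂ = ∂B₁/∂z − ∂B₃/∂x = 0
(∇×B)₃ = ∂B₂/∂x − ∂B₁/∂y = 10*x*y + 8*x + 8*y
∇×B = (-3, 0, 10*x*y + 8*x + 8*y)
At (1, 2, 2): (-3, 0, 44).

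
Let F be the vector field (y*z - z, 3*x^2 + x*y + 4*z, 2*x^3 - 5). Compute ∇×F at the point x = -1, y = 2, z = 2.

(∇×F)₁ = ∂F₃/∂y − ∂F₂/∂z = -4
(∇×F)₂ = ∂F₁/∂z − ∂F₃/∂x = -6*x^2 + y - 1
(∇×F)₃ = ∂F₂/∂x − ∂F₁/∂y = 6*x + y - z
∇×F = (-4, -6*x^2 + y - 1, 6*x + y - z)
At (-1, 2, 2): (-4, -5, -6).

(-4, -5, -6)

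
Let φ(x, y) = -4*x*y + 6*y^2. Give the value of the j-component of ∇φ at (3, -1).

(∇φ)_2 = ∂φ/∂y = -4*x + 12*y
At (3, -1): -24.

-24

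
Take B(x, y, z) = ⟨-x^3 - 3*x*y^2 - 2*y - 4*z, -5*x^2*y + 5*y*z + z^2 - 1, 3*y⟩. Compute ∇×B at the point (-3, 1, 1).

(∇×B)₁ = ∂B₃/∂y − ∂B₂/∂z = -5*y - 2*z + 3
(∇×B)₂ = ∂B₁/∂z − ∂B₃/∂x = -4
(∇×B)₃ = ∂B₂/∂x − ∂B₁/∂y = -4*x*y + 2
∇×B = (-5*y - 2*z + 3, -4, -4*x*y + 2)
At (-3, 1, 1): (-4, -4, 14).

(-4, -4, 14)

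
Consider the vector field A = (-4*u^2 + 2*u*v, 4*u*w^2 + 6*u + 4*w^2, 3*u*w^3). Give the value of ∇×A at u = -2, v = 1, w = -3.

(∇×A)₁ = ∂A₃/∂v − ∂A₂/∂w = -8*u*w - 8*w
(∇×A)₂ = ∂A₁/∂w − ∂A₃/∂u = -3*w^3
(∇×A)₃ = ∂A₂/∂u − ∂A₁/∂v = -2*u + 4*w^2 + 6
∇×A = (-8*u*w - 8*w, -3*w^3, -2*u + 4*w^2 + 6)
At (-2, 1, -3): (-24, 81, 46).

(-24, 81, 46)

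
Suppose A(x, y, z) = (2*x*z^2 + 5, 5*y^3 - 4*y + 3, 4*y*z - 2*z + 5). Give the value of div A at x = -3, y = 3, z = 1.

∂A₁/∂x = 2*z^2
∂A₂/∂y = 15*y^2 - 4
∂A₃/∂z = 4*y - 2
∇·A = 15*y^2 + 4*y + 2*z^2 - 6
At (-3, 3, 1): 143.

143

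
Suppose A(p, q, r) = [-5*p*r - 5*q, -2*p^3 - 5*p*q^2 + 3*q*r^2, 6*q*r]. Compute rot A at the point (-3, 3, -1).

(12, 15, -94)

(∇×A)₁ = ∂A₃/∂q − ∂A₂/∂r = -6*q*r + 6*r
(∇×A)₂ = ∂A₁/∂r − ∂A₃/∂p = -5*p
(∇×A)₃ = ∂A₂/∂p − ∂A₁/∂q = -6*p^2 - 5*q^2 + 5
∇×A = (-6*q*r + 6*r, -5*p, -6*p^2 - 5*q^2 + 5)
At (-3, 3, -1): (12, 15, -94).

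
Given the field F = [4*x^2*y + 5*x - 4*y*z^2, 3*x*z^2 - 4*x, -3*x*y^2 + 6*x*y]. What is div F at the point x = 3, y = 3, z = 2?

∂F₁/∂x = 8*x*y + 5
∂F₂/∂y = 0
∂F₃/∂z = 0
∇·F = 8*x*y + 5
At (3, 3, 2): 77.

77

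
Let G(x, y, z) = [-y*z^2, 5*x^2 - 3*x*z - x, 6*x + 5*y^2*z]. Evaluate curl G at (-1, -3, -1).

(27, -12, -7)

(∇×G)₁ = ∂G₃/∂y − ∂G₂/∂z = 3*x + 10*y*z
(∇×G)₂ = ∂G₁/∂z − ∂G₃/∂x = -2*y*z - 6
(∇×G)₃ = ∂G₂/∂x − ∂G₁/∂y = 10*x + z^2 - 3*z - 1
∇×G = (3*x + 10*y*z, -2*y*z - 6, 10*x + z^2 - 3*z - 1)
At (-1, -3, -1): (27, -12, -7).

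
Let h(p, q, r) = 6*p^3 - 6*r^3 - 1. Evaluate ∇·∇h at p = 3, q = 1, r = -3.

216

∂²h/∂p² = 36*p
∂²h/∂q² = 0
∂²h/∂r² = -36*r
∇²h = 36*p - 36*r
At (3, 1, -3): 216.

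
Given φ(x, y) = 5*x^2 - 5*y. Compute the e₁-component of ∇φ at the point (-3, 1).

-30

(∇φ)_1 = ∂φ/∂x = 10*x
At (-3, 1): -30.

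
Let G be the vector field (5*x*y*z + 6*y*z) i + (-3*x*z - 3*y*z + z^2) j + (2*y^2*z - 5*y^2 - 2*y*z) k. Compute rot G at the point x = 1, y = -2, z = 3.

(-19, -22, -42)

(∇×G)₁ = ∂G₃/∂y − ∂G₂/∂z = 3*x + 4*y*z - 7*y - 4*z
(∇×G)₂ = ∂G₁/∂z − ∂G₃/∂x = 5*x*y + 6*y
(∇×G)₃ = ∂G₂/∂x − ∂G₁/∂y = -5*x*z - 9*z
∇×G = (3*x + 4*y*z - 7*y - 4*z, 5*x*y + 6*y, -5*x*z - 9*z)
At (1, -2, 3): (-19, -22, -42).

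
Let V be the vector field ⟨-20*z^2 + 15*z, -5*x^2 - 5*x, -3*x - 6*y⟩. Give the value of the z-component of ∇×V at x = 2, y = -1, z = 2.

-25

(∇×V)_3 = ∂V₂/∂x − ∂V₁/∂y
= -10*x - 5 − (0)
= -10*x - 5
At (2, -1, 2): -25.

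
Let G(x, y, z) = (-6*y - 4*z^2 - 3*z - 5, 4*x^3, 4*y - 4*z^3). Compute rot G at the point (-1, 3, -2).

(∇×G)₁ = ∂G₃/∂y − ∂G₂/∂z = 4
(∇×G)₂ = ∂G₁/∂z − ∂G₃/∂x = -8*z - 3
(∇×G)₃ = ∂G₂/∂x − ∂G₁/∂y = 12*x^2 + 6
∇×G = (4, -8*z - 3, 12*x^2 + 6)
At (-1, 3, -2): (4, 13, 18).

(4, 13, 18)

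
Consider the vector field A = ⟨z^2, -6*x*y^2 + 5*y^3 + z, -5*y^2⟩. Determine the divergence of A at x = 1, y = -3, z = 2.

171

∂A₁/∂x = 0
∂A₂/∂y = -12*x*y + 15*y^2
∂A₃/∂z = 0
∇·A = -12*x*y + 15*y^2
At (1, -3, 2): 171.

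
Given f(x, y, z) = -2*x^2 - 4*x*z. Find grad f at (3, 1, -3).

(0, 0, -12)

∂f/∂x = -4*x - 4*z
∂f/∂y = 0
∂f/∂z = -4*x
∇f = (-4*x - 4*z, 0, -4*x)
At (3, 1, -3): (0, 0, -12).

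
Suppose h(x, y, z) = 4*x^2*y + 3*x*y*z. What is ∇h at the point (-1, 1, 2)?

∂h/∂x = 8*x*y + 3*y*z
∂h/∂y = 4*x^2 + 3*x*z
∂h/∂z = 3*x*y
∇h = (8*x*y + 3*y*z, 4*x^2 + 3*x*z, 3*x*y)
At (-1, 1, 2): (-2, -2, -3).

(-2, -2, -3)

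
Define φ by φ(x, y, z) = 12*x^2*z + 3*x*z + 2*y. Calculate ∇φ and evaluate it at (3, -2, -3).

(-225, 2, 117)

∂φ/∂x = 24*x*z + 3*z
∂φ/∂y = 2
∂φ/∂z = 12*x^2 + 3*x
∇φ = (24*x*z + 3*z, 2, 12*x^2 + 3*x)
At (3, -2, -3): (-225, 2, 117).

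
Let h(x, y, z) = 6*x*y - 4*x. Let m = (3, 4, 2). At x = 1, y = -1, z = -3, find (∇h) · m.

∂h/∂x = 6*y - 4
∂h/∂y = 6*x
∂h/∂z = 0
∇h at (1, -1, -3) = (-10, 6, 0)
∇h · m = (-10)(3) + (6)(4) + (0)(2) = -6

-6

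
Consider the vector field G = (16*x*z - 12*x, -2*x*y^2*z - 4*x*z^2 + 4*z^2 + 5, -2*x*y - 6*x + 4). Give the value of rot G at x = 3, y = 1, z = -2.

(∇×G)₁ = ∂G₃/∂y − ∂G₂/∂z = 2*x*y^2 + 8*x*z - 2*x - 8*z
(∇×G)₂ = ∂G₁/∂z − ∂G₃/∂x = 16*x + 2*y + 6
(∇×G)₃ = ∂G₂/∂x − ∂G₁/∂y = -2*y^2*z - 4*z^2
∇×G = (2*x*y^2 + 8*x*z - 2*x - 8*z, 16*x + 2*y + 6, -2*y^2*z - 4*z^2)
At (3, 1, -2): (-32, 56, -12).

(-32, 56, -12)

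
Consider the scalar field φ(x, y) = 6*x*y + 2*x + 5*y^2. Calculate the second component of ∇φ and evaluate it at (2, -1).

2

(∇φ)_2 = ∂φ/∂y = 6*x + 10*y
At (2, -1): 2.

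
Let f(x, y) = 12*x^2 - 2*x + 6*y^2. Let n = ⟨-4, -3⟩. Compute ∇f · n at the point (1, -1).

∂f/∂x = 24*x - 2
∂f/∂y = 12*y
∇f at (1, -1) = (22, -12)
∇f · n = (22)(-4) + (-12)(-3) = -52

-52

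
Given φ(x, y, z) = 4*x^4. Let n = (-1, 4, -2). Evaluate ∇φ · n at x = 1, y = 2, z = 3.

-16

∂φ/∂x = 16*x^3
∂φ/∂y = 0
∂φ/∂z = 0
∇φ at (1, 2, 3) = (16, 0, 0)
∇φ · n = (16)(-1) + (0)(4) + (0)(-2) = -16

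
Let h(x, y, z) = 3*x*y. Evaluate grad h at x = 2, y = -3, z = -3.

∂h/∂x = 3*y
∂h/∂y = 3*x
∂h/∂z = 0
∇h = (3*y, 3*x, 0)
At (2, -3, -3): (-9, 6, 0).

(-9, 6, 0)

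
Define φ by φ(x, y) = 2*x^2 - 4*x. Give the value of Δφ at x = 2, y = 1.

∂²φ/∂x² = 4
∂²φ/∂y² = 0
∇²φ = 4
At (2, 1): 4.

4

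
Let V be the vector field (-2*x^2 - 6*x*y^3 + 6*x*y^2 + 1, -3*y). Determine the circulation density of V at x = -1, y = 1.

-6

∂V₂/∂x = 0
∂V₁/∂y = -18*x*y^2 + 12*x*y
Scalar curl = 18*x*y^2 - 12*x*y
At (-1, 1): -6.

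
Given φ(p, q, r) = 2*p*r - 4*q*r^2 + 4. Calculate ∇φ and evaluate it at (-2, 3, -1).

(-2, -4, 20)

∂φ/∂p = 2*r
∂φ/∂q = -4*r^2
∂φ/∂r = 2*p - 8*q*r
∇φ = (2*r, -4*r^2, 2*p - 8*q*r)
At (-2, 3, -1): (-2, -4, 20).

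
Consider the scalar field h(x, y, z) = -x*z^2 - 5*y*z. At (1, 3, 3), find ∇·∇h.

∂²h/∂x² = 0
∂²h/∂y² = 0
∂²h/∂z² = -2*x
∇²h = -2*x
At (1, 3, 3): -2.

-2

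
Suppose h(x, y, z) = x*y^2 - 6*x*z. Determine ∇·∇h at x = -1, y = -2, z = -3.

-2

∂²h/∂x² = 0
∂²h/∂y² = 2*x
∂²h/∂z² = 0
∇²h = 2*x
At (-1, -2, -3): -2.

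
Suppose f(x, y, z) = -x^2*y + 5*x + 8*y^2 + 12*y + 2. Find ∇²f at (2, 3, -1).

10

∂²f/∂x² = -2*y
∂²f/∂y² = 16
∂²f/∂z² = 0
∇²f = -2*y + 16
At (2, 3, -1): 10.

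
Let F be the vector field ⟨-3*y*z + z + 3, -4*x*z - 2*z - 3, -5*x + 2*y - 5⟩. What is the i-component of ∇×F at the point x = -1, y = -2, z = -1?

0

(∇×F)_1 = ∂F₃/∂y − ∂F₂/∂z
= 2 − (-4*x - 2)
= 4*x + 4
At (-1, -2, -1): 0.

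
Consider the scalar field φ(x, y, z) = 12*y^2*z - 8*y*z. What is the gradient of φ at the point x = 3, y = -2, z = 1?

∂φ/∂x = 0
∂φ/∂y = 24*y*z - 8*z
∂φ/∂z = 12*y^2 - 8*y
∇φ = (0, 24*y*z - 8*z, 12*y^2 - 8*y)
At (3, -2, 1): (0, -56, 64).

(0, -56, 64)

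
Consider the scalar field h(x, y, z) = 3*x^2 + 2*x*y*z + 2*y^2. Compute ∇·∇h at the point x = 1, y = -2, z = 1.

10

∂²h/∂x² = 6
∂²h/∂y² = 4
∂²h/∂z² = 0
∇²h = 10
At (1, -2, 1): 10.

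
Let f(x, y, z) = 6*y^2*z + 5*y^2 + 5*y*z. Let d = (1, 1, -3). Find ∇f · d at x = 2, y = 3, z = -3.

∂f/∂x = 0
∂f/∂y = 12*y*z + 10*y + 5*z
∂f/∂z = 6*y^2 + 5*y
∇f at (2, 3, -3) = (0, -93, 69)
∇f · d = (0)(1) + (-93)(1) + (69)(-3) = -300

-300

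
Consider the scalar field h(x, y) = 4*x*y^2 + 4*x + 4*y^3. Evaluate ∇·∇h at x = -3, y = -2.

∂²h/∂x² = 0
∂²h/∂y² = 8*(x + 3*y)
∇²h = 8*x + 24*y
At (-3, -2): -72.

-72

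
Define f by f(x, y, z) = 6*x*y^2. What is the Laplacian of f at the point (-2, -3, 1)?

-24

∂²f/∂x² = 0
∂²f/∂y² = 12*x
∂²f/∂z² = 0
∇²f = 12*x
At (-2, -3, 1): -24.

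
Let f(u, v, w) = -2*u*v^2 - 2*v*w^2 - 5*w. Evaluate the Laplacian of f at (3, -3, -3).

0

∂²f/∂u² = 0
∂²f/∂v² = -4*u
∂²f/∂w² = -4*v
∇²f = -4*u - 4*v
At (3, -3, -3): 0.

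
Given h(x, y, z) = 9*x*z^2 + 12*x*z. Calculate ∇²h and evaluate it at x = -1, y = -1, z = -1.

-18

∂²h/∂x² = 0
∂²h/∂y² = 0
∂²h/∂z² = 18*x
∇²h = 18*x
At (-1, -1, -1): -18.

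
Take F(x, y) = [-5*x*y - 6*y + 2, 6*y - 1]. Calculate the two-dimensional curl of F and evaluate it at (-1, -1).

1

∂F₂/∂x = 0
∂F₁/∂y = -5*x - 6
Scalar curl = 5*x + 6
At (-1, -1): 1.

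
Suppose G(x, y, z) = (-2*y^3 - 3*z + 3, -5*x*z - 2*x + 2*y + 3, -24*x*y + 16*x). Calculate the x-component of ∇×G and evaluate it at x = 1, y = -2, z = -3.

-19

(∇×G)_1 = ∂G₃/∂y − ∂G₂/∂z
= -24*x − (-5*x)
= -19*x
At (1, -2, -3): -19.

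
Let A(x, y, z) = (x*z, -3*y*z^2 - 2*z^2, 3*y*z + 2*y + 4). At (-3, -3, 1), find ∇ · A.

-11

∂A₁/∂x = z
∂A₂/∂y = -3*z^2
∂A₃/∂z = 3*y
∇·A = 3*y - 3*z^2 + z
At (-3, -3, 1): -11.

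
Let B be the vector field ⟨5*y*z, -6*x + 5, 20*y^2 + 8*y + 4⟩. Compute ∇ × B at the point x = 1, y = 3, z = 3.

(∇×B)₁ = ∂B₃/∂y − ∂B₂/∂z = 40*y + 8
(∇×B)₂ = ∂B₁/∂z − ∂B₃/∂x = 5*y
(∇×B)₃ = ∂B₂/∂x − ∂B₁/∂y = -5*z - 6
∇×B = (40*y + 8, 5*y, -5*z - 6)
At (1, 3, 3): (128, 15, -21).

(128, 15, -21)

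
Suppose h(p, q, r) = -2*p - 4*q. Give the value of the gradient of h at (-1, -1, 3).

∂h/∂p = -2
∂h/∂q = -4
∂h/∂r = 0
∇h = (-2, -4, 0)
At (-1, -1, 3): (-2, -4, 0).

(-2, -4, 0)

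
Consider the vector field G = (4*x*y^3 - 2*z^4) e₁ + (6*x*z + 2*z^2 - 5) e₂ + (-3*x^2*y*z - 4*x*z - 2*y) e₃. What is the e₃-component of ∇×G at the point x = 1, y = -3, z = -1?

-114

(∇×G)_3 = ∂G₂/∂x − ∂G₁/∂y
= 6*z − (12*x*y^2)
= -12*x*y^2 + 6*z
At (1, -3, -1): -114.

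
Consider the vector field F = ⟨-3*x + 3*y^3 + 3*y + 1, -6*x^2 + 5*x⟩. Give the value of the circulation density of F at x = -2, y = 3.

-55

∂F₂/∂x = -12*x + 5
∂F₁/∂y = 9*y^2 + 3
Scalar curl = -12*x - 9*y^2 + 2
At (-2, 3): -55.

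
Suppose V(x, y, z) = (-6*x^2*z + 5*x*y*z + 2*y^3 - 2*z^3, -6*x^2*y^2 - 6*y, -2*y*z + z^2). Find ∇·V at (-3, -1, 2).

∂V₁/∂x = -12*x*z + 5*y*z
∂V₂/∂y = -12*x^2*y - 6
∂V₃/∂z = -2*y + 2*z
∇·V = -12*x^2*y - 12*x*z + 5*y*z - 2*y + 2*z - 6
At (-3, -1, 2): 170.

170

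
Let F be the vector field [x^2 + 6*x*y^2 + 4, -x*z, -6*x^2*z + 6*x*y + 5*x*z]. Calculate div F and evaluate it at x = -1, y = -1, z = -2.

-7

∂F₁/∂x = 2*x + 6*y^2
∂F₂/∂y = 0
∂F₃/∂z = -6*x^2 + 5*x
∇·F = -6*x^2 + 7*x + 6*y^2
At (-1, -1, -2): -7.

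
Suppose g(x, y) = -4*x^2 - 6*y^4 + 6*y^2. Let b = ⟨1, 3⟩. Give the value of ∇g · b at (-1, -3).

∂g/∂x = -8*x
∂g/∂y = -24*y^3 + 12*y
∇g at (-1, -3) = (8, 612)
∇g · b = (8)(1) + (612)(3) = 1844

1844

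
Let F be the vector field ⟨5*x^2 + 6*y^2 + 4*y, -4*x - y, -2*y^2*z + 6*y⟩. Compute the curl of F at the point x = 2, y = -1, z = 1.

(10, 0, 4)

(∇×F)₁ = ∂F₃/∂y − ∂F₂/∂z = -4*y*z + 6
(∇×F)₂ = ∂F₁/∂z − ∂F₃/∂x = 0
(∇×F)₃ = ∂F₂/∂x − ∂F₁/∂y = -12*y - 8
∇×F = (-4*y*z + 6, 0, -12*y - 8)
At (2, -1, 1): (10, 0, 4).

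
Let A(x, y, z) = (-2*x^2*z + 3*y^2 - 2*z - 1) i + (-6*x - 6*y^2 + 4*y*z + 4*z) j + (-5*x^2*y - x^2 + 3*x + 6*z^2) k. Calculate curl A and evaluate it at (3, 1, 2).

(-53, 13, -12)

(∇×A)₁ = ∂A₃/∂y − ∂A₂/∂z = -5*x^2 - 4*y - 4
(∇×A)₂ = ∂A₁/∂z − ∂A₃/∂x = -2*x^2 + 10*x*y + 2*x - 5
(∇×A)₃ = ∂A₂/∂x − ∂A₁/∂y = -6*y - 6
∇×A = (-5*x^2 - 4*y - 4, -2*x^2 + 10*x*y + 2*x - 5, -6*y - 6)
At (3, 1, 2): (-53, 13, -12).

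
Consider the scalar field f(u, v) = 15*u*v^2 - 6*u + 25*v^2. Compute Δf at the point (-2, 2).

∂²f/∂u² = 0
∂²f/∂v² = 10*(3*u + 5)
∇²f = 30*u + 50
At (-2, 2): -10.

-10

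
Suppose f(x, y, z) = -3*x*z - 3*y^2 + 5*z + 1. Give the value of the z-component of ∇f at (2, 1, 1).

(∇f)_3 = ∂f/∂z = -3*x + 5
At (2, 1, 1): -1.

-1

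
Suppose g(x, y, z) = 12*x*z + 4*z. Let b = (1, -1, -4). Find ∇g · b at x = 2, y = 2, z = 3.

∂g/∂x = 12*z
∂g/∂y = 0
∂g/∂z = 12*x + 4
∇g at (2, 2, 3) = (36, 0, 28)
∇g · b = (36)(1) + (0)(-1) + (28)(-4) = -76

-76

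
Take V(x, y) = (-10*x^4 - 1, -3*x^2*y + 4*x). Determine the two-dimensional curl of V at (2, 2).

-20

∂V₂/∂x = -6*x*y + 4
∂V₁/∂y = 0
Scalar curl = -6*x*y + 4
At (2, 2): -20.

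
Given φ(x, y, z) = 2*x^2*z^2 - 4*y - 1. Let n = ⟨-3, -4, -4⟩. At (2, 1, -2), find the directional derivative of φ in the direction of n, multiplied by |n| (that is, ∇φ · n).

∂φ/∂x = 4*x*z^2
∂φ/∂y = -4
∂φ/∂z = 4*x^2*z
∇φ at (2, 1, -2) = (32, -4, -32)
∇φ · n = (32)(-3) + (-4)(-4) + (-32)(-4) = 48

48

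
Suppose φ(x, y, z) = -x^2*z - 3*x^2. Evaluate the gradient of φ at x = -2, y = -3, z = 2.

∂φ/∂x = -2*x*z - 6*x
∂φ/∂y = 0
∂φ/∂z = -x^2
∇φ = (-2*x*z - 6*x, 0, -x^2)
At (-2, -3, 2): (20, 0, -4).

(20, 0, -4)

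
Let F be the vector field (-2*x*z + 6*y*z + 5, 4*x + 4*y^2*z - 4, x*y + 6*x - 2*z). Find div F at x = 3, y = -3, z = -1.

∂F₁/∂x = -2*z
∂F₂/∂y = 8*y*z
∂F₃/∂z = -2
∇·F = 8*y*z - 2*z - 2
At (3, -3, -1): 24.

24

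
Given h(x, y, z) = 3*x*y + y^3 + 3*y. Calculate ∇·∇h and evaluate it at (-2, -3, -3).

-18

∂²h/∂x² = 0
∂²h/∂y² = 6*y
∂²h/∂z² = 0
∇²h = 6*y
At (-2, -3, -3): -18.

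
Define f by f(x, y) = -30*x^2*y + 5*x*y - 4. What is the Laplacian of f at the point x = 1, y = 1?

-60

∂²f/∂x² = -60*y
∂²f/∂y² = 0
∇²f = -60*y
At (1, 1): -60.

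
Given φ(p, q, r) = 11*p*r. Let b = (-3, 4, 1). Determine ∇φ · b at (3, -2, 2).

-33

∂φ/∂p = 11*r
∂φ/∂q = 0
∂φ/∂r = 11*p
∇φ at (3, -2, 2) = (22, 0, 33)
∇φ · b = (22)(-3) + (0)(4) + (33)(1) = -33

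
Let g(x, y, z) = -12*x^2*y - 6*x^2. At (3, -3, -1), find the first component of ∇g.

180

(∇g)_1 = ∂g/∂x = -24*x*y - 12*x
At (3, -3, -1): 180.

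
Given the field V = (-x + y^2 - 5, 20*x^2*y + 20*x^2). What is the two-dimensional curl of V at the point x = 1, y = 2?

116

∂V₂/∂x = 40*x*y + 40*x
∂V₁/∂y = 2*y
Scalar curl = 40*x*y + 40*x - 2*y
At (1, 2): 116.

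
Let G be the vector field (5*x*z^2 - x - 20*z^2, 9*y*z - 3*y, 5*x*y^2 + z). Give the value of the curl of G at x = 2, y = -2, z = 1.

(∇×G)₁ = ∂G₃/∂y − ∂G₂/∂z = 10*x*y - 9*y
(∇×G)₂ = ∂G₁/∂z − ∂G₃/∂x = 10*x*z - 5*y^2 - 40*z
(∇×G)₃ = ∂G₂/∂x − ∂G₁/∂y = 0
∇×G = (10*x*y - 9*y, 10*x*z - 5*y^2 - 40*z, 0)
At (2, -2, 1): (-22, -40, 0).

(-22, -40, 0)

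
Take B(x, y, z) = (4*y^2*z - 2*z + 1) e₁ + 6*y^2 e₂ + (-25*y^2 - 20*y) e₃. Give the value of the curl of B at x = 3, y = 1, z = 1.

(∇×B)₁ = ∂B₃/∂y − ∂B₂/∂z = -50*y - 20
(∇×B)₂ = ∂B₁/∂z − ∂B₃/∂x = 4*y^2 - 2
(∇×B)₃ = ∂B₂/∂x − ∂B₁/∂y = -8*y*z
∇×B = (-50*y - 20, 4*y^2 - 2, -8*y*z)
At (3, 1, 1): (-70, 2, -8).

(-70, 2, -8)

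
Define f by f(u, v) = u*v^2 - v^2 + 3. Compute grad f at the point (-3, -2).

(4, 16)

∂f/∂u = v^2
∂f/∂v = 2*u*v - 2*v
∇f = (v^2, 2*u*v - 2*v)
At (-3, -2): (4, 16).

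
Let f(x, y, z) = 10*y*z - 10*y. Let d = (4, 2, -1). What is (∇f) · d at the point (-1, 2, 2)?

0

∂f/∂x = 0
∂f/∂y = 10*z - 10
∂f/∂z = 10*y
∇f at (-1, 2, 2) = (0, 10, 20)
∇f · d = (0)(4) + (10)(2) + (20)(-1) = 0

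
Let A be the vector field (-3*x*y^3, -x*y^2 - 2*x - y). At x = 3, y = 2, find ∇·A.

-37

∂A₁/∂x = -3*y^3
∂A₂/∂y = -2*x*y - 1
∇·A = -2*x*y - 3*y^3 - 1
At (3, 2): -37.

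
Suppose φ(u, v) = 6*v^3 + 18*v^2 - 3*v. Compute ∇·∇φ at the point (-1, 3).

144

∂²φ/∂u² = 0
∂²φ/∂v² = 36*(v + 1)
∇²φ = 36*v + 36
At (-1, 3): 144.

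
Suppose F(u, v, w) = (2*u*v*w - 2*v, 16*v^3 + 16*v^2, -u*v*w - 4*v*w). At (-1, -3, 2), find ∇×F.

(-6, 0, 6)

(∇×F)₁ = ∂F₃/∂v − ∂F₂/∂w = -u*w - 4*w
(∇×F)₂ = ∂F₁/∂w − ∂F₃/∂u = 2*u*v + v*w
(∇×F)₃ = ∂F₂/∂u − ∂F₁/∂v = -2*u*w + 2
∇×F = (-u*w - 4*w, 2*u*v + v*w, -2*u*w + 2)
At (-1, -3, 2): (-6, 0, 6).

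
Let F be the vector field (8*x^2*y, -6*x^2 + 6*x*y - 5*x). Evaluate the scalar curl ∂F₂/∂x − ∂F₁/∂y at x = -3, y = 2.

∂F₂/∂x = -12*x + 6*y - 5
∂F₁/∂y = 8*x^2
Scalar curl = -8*x^2 - 12*x + 6*y - 5
At (-3, 2): -29.

-29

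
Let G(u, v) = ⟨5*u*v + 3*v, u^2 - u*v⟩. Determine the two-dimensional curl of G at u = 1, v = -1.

∂G₂/∂u = 2*u - v
∂G₁/∂v = 5*u + 3
Scalar curl = -3*u - v - 3
At (1, -1): -5.

-5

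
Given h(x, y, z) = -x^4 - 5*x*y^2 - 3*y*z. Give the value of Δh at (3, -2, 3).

∂²h/∂x² = -12*x^2
∂²h/∂y² = -10*x
∂²h/∂z² = 0
∇²h = -12*x^2 - 10*x
At (3, -2, 3): -138.

-138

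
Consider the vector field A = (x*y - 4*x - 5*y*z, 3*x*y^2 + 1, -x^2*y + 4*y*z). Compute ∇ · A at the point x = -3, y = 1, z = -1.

-17

∂A₁/∂x = y - 4
∂A₂/∂y = 6*x*y
∂A₃/∂z = 4*y
∇·A = 6*x*y + 5*y - 4
At (-3, 1, -1): -17.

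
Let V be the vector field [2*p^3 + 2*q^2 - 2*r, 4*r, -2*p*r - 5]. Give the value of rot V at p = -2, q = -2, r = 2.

(∇×V)₁ = ∂V₃/∂q − ∂V₂/∂r = -4
(∇×V)₂ = ∂V₁/∂r − ∂V₃/∂p = 2*r - 2
(∇×V)₃ = ∂V₂/∂p − ∂V₁/∂q = -4*q
∇×V = (-4, 2*r - 2, -4*q)
At (-2, -2, 2): (-4, 2, 8).

(-4, 2, 8)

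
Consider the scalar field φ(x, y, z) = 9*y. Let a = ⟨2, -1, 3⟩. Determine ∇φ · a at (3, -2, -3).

-9

∂φ/∂x = 0
∂φ/∂y = 9
∂φ/∂z = 0
∇φ at (3, -2, -3) = (0, 9, 0)
∇φ · a = (0)(2) + (9)(-1) + (0)(3) = -9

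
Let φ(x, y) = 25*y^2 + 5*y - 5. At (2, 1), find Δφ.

∂²φ/∂x² = 0
∂²φ/∂y² = 50
∇²φ = 50
At (2, 1): 50.

50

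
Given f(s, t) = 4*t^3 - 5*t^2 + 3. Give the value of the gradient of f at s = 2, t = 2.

(0, 28)

∂f/∂s = 0
∂f/∂t = 12*t^2 - 10*t
∇f = (0, 12*t^2 - 10*t)
At (2, 2): (0, 28).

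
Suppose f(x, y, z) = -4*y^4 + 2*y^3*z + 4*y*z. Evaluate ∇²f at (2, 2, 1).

-168

∂²f/∂x² = 0
∂²f/∂y² = 12*y*(-4*y + z)
∂²f/∂z² = 0
∇²f = -48*y^2 + 12*y*z
At (2, 2, 1): -168.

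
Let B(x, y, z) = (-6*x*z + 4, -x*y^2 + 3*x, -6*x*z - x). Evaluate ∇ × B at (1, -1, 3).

(0, 13, 2)

(∇×B)₁ = ∂B₃/∂y − ∂B₂/∂z = 0
(∇×B)₂ = ∂B₁/∂z − ∂B₃/∂x = -6*x + 6*z + 1
(∇×B)₃ = ∂B₂/∂x − ∂B₁/∂y = -y^2 + 3
∇×B = (0, -6*x + 6*z + 1, -y^2 + 3)
At (1, -1, 3): (0, 13, 2).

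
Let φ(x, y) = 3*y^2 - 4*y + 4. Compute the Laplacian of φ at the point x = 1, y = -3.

6

∂²φ/∂x² = 0
∂²φ/∂y² = 6
∇²φ = 6
At (1, -3): 6.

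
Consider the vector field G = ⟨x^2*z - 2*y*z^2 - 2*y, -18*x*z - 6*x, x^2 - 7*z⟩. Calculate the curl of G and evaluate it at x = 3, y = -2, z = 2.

(∇×G)₁ = ∂G₃/∂y − ∂G₂/∂z = 18*x
(∇×G)₂ = ∂G₁/∂z − ∂G₃/∂x = x^2 - 2*x - 4*y*z
(∇×G)₃ = ∂G₂/∂x − ∂G₁/∂y = 2*z^2 - 18*z - 4
∇×G = (18*x, x^2 - 2*x - 4*y*z, 2*z^2 - 18*z - 4)
At (3, -2, 2): (54, 19, -32).

(54, 19, -32)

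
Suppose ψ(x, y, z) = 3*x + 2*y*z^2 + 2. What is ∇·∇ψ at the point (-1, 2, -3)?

8

∂²ψ/∂x² = 0
∂²ψ/∂y² = 0
∂²ψ/∂z² = 4*y
∇²ψ = 4*y
At (-1, 2, -3): 8.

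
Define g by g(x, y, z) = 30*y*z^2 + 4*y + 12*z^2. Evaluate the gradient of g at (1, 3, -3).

∂g/∂x = 0
∂g/∂y = 30*z^2 + 4
∂g/∂z = 60*y*z + 24*z
∇g = (0, 30*z^2 + 4, 60*y*z + 24*z)
At (1, 3, -3): (0, 274, -612).

(0, 274, -612)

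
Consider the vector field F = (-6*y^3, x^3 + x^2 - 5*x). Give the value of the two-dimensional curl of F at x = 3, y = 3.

∂F₂/∂x = 3*x^2 + 2*x - 5
∂F₁/∂y = -18*y^2
Scalar curl = 3*x^2 + 2*x + 18*y^2 - 5
At (3, 3): 190.

190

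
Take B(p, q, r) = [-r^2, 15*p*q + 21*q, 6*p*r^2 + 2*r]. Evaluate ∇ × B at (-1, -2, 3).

(∇×B)₁ = ∂B₃/∂q − ∂B₂/∂r = 0
(∇×B)₂ = ∂B₁/∂r − ∂B₃/∂p = -6*r^2 - 2*r
(∇×B)₃ = ∂B₂/∂p − ∂B₁/∂q = 15*q
∇×B = (0, -6*r^2 - 2*r, 15*q)
At (-1, -2, 3): (0, -60, -30).

(0, -60, -30)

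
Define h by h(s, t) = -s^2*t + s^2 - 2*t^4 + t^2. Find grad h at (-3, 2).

∂h/∂s = -2*s*t + 2*s
∂h/∂t = -s^2 - 8*t^3 + 2*t
∇h = (-2*s*t + 2*s, -s^2 - 8*t^3 + 2*t)
At (-3, 2): (6, -69).

(6, -69)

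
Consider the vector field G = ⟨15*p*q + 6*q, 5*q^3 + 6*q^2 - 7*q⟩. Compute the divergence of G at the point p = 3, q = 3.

∂G₁/∂p = 15*q
∂G₂/∂q = 15*q^2 + 12*q - 7
∇·G = 15*q^2 + 27*q - 7
At (3, 3): 209.

209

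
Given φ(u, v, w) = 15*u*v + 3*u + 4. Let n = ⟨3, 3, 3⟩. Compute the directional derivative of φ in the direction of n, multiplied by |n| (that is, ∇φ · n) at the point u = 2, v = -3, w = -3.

∂φ/∂u = 15*v + 3
∂φ/∂v = 15*u
∂φ/∂w = 0
∇φ at (2, -3, -3) = (-42, 30, 0)
∇φ · n = (-42)(3) + (30)(3) + (0)(3) = -36

-36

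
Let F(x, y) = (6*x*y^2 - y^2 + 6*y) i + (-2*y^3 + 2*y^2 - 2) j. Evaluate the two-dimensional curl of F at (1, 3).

∂F₂/∂x = 0
∂F₁/∂y = 12*x*y - 2*y + 6
Scalar curl = -12*x*y + 2*y - 6
At (1, 3): -36.

-36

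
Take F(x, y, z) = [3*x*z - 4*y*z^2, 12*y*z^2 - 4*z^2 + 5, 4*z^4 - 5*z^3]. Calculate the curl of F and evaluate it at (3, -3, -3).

(-240, -63, 36)

(∇×F)₁ = ∂F₃/∂y − ∂F₂/∂z = -24*y*z + 8*z
(∇×F)₂ = ∂F₁/∂z − ∂F₃/∂x = 3*x - 8*y*z
(∇×F)₃ = ∂F₂/∂x − ∂F₁/∂y = 4*z^2
∇×F = (-24*y*z + 8*z, 3*x - 8*y*z, 4*z^2)
At (3, -3, -3): (-240, -63, 36).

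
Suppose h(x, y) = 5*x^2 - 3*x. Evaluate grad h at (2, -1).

∂h/∂x = 10*x - 3
∂h/∂y = 0
∇h = (10*x - 3, 0)
At (2, -1): (17, 0).

(17, 0)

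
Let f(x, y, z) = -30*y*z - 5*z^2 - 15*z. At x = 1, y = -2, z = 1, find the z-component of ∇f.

(∇f)_3 = ∂f/∂z = -30*y - 10*z - 15
At (1, -2, 1): 35.

35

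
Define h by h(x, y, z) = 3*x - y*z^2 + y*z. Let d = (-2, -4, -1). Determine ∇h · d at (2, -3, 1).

-9

∂h/∂x = 3
∂h/∂y = -z^2 + z
∂h/∂z = -2*y*z + y
∇h at (2, -3, 1) = (3, 0, 3)
∇h · d = (3)(-2) + (0)(-4) + (3)(-1) = -9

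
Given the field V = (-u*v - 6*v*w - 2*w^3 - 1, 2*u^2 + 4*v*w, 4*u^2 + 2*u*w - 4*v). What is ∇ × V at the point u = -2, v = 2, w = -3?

(-12, -44, -28)

(∇×V)₁ = ∂V₃/∂v − ∂V₂/∂w = -4*v - 4
(∇×V)₂ = ∂V₁/∂w − ∂V₃/∂u = -8*u - 6*v - 6*w^2 - 2*w
(∇×V)₃ = ∂V₂/∂u − ∂V₁/∂v = 5*u + 6*w
∇×V = (-4*v - 4, -8*u - 6*v - 6*w^2 - 2*w, 5*u + 6*w)
At (-2, 2, -3): (-12, -44, -28).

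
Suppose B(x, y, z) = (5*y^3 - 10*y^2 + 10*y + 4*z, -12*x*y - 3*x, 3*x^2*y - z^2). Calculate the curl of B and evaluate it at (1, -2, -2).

(∇×B)₁ = ∂B₃/∂y − ∂B₂/∂z = 3*x^2
(∇×B)₂ = ∂B₁/∂z − ∂B₃/∂x = -6*x*y + 4
(∇×B)₃ = ∂B₂/∂x − ∂B₁/∂y = -15*y^2 + 8*y - 13
∇×B = (3*x^2, -6*x*y + 4, -15*y^2 + 8*y - 13)
At (1, -2, -2): (3, 16, -89).

(3, 16, -89)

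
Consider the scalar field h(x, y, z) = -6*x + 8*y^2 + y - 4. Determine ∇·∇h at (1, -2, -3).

∂²h/∂x² = 0
∂²h/∂y² = 16
∂²h/∂z² = 0
∇²h = 16
At (1, -2, -3): 16.

16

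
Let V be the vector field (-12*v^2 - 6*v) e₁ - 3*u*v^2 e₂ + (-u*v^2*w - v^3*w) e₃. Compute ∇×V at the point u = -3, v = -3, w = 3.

(-135, 27, -93)

(∇×V)₁ = ∂V₃/∂v − ∂V₂/∂w = -2*u*v*w - 3*v^2*w
(∇×V)₂ = ∂V₁/∂w − ∂V₃/∂u = v^2*w
(∇×V)₃ = ∂V₂/∂u − ∂V₁/∂v = -3*v^2 + 24*v + 6
∇×V = (-2*u*v*w - 3*v^2*w, v^2*w, -3*v^2 + 24*v + 6)
At (-3, -3, 3): (-135, 27, -93).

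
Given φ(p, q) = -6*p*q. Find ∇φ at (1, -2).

∂φ/∂p = -6*q
∂φ/∂q = -6*p
∇φ = (-6*q, -6*p)
At (1, -2): (12, -6).

(12, -6)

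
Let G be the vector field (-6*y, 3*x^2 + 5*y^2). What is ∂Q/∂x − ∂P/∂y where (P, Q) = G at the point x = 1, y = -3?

12

∂G₂/∂x = 6*x
∂G₁/∂y = -6
Scalar curl = 6*x + 6
At (1, -3): 12.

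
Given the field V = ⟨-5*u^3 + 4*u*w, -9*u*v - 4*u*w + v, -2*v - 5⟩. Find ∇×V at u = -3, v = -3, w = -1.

(∇×V)₁ = ∂V₃/∂v − ∂V₂/∂w = 4*u - 2
(∇×V)₂ = ∂V₁/∂w − ∂V₃/∂u = 4*u
(∇×V)₃ = ∂V₂/∂u − ∂V₁/∂v = -9*v - 4*w
∇×V = (4*u - 2, 4*u, -9*v - 4*w)
At (-3, -3, -1): (-14, -12, 31).

(-14, -12, 31)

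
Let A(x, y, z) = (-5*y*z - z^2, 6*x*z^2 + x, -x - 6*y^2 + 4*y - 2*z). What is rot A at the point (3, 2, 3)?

(∇×A)₁ = ∂A₃/∂y − ∂A₂/∂z = -12*x*z - 12*y + 4
(∇×A)₂ = ∂A₁/∂z − ∂A₃/∂x = -5*y - 2*z + 1
(∇×A)₃ = ∂A₂/∂x − ∂A₁/∂y = 6*z^2 + 5*z + 1
∇×A = (-12*x*z - 12*y + 4, -5*y - 2*z + 1, 6*z^2 + 5*z + 1)
At (3, 2, 3): (-128, -15, 70).

(-128, -15, 70)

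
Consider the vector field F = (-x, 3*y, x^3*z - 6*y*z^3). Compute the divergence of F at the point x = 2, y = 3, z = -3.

∂F₁/∂x = -1
∂F₂/∂y = 3
∂F₃/∂z = x^3 - 18*y*z^2
∇·F = x^3 - 18*y*z^2 + 2
At (2, 3, -3): -476.

-476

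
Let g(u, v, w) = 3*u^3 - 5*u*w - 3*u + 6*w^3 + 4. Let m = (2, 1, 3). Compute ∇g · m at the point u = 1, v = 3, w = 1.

∂g/∂u = 9*u^2 - 5*w - 3
∂g/∂v = 0
∂g/∂w = -5*u + 18*w^2
∇g at (1, 3, 1) = (1, 0, 13)
∇g · m = (1)(2) + (0)(1) + (13)(3) = 41

41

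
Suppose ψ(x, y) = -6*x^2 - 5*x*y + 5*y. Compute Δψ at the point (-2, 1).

-12

∂²ψ/∂x² = -12
∂²ψ/∂y² = 0
∇²ψ = -12
At (-2, 1): -12.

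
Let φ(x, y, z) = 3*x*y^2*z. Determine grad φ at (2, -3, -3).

(-81, 108, 54)

∂φ/∂x = 3*y^2*z
∂φ/∂y = 6*x*y*z
∂φ/∂z = 3*x*y^2
∇φ = (3*y^2*z, 6*x*y*z, 3*x*y^2)
At (2, -3, -3): (-81, 108, 54).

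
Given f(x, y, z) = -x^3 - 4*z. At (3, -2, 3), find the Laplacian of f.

-18

∂²f/∂x² = -6*x
∂²f/∂y² = 0
∂²f/∂z² = 0
∇²f = -6*x
At (3, -2, 3): -18.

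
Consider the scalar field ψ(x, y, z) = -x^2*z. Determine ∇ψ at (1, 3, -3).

(6, 0, -1)

∂ψ/∂x = -2*x*z
∂ψ/∂y = 0
∂ψ/∂z = -x^2
∇ψ = (-2*x*z, 0, -x^2)
At (1, 3, -3): (6, 0, -1).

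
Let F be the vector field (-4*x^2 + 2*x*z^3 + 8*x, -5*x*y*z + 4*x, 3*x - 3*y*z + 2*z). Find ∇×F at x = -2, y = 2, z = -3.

(∇×F)₁ = ∂F₃/∂y − ∂F₂/∂z = 5*x*y - 3*z
(∇×F)₂ = ∂F₁/∂z − ∂F₃/∂x = 6*x*z^2 - 3
(∇×F)₃ = ∂F₂/∂x − ∂F₁/∂y = -5*y*z + 4
∇×F = (5*x*y - 3*z, 6*x*z^2 - 3, -5*y*z + 4)
At (-2, 2, -3): (-11, -111, 34).

(-11, -111, 34)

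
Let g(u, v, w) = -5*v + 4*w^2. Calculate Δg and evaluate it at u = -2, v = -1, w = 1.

8

∂²g/∂u² = 0
∂²g/∂v² = 0
∂²g/∂w² = 8
∇²g = 8
At (-2, -1, 1): 8.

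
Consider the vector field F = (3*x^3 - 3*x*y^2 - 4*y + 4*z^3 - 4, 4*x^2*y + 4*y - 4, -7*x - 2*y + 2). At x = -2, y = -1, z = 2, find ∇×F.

(∇×F)₁ = ∂F₃/∂y − ∂F₂/∂z = -2
(∇×F)₂ = ∂F₁/∂z − ∂F₃/∂x = 12*z^2 + 7
(∇×F)₃ = ∂F₂/∂x − ∂F₁/∂y = 14*x*y + 4
∇×F = (-2, 12*z^2 + 7, 14*x*y + 4)
At (-2, -1, 2): (-2, 55, 32).

(-2, 55, 32)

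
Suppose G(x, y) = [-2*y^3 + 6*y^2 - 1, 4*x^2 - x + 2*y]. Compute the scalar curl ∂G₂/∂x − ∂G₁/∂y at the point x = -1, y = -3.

∂G₂/∂x = 8*x - 1
∂G₁/∂y = -6*y^2 + 12*y
Scalar curl = 8*x + 6*y^2 - 12*y - 1
At (-1, -3): 81.

81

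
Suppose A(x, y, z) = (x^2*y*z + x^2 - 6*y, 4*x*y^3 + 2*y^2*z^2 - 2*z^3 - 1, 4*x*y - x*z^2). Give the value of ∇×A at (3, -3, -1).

(∇×A)₁ = ∂A₃/∂y − ∂A₂/∂z = 4*x - 4*y^2*z + 6*z^2
(∇×A)₂ = ∂A₁/∂z − ∂A₃/∂x = x^2*y - 4*y + z^2
(∇×A)₃ = ∂A₂/∂x − ∂A₁/∂y = -x^2*z + 4*y^3 + 6
∇×A = (4*x - 4*y^2*z + 6*z^2, x^2*y - 4*y + z^2, -x^2*z + 4*y^3 + 6)
At (3, -3, -1): (54, -14, -93).

(54, -14, -93)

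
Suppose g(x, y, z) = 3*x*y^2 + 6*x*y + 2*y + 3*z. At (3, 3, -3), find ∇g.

(45, 74, 3)

∂g/∂x = 3*y^2 + 6*y
∂g/∂y = 6*x*y + 6*x + 2
∂g/∂z = 3
∇g = (3*y^2 + 6*y, 6*x*y + 6*x + 2, 3)
At (3, 3, -3): (45, 74, 3).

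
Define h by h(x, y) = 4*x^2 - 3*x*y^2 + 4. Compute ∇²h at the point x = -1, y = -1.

14

∂²h/∂x² = 8
∂²h/∂y² = -6*x
∇²h = -6*x + 8
At (-1, -1): 14.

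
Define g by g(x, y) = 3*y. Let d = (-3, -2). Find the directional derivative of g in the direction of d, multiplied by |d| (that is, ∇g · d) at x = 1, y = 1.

∂g/∂x = 0
∂g/∂y = 3
∇g at (1, 1) = (0, 3)
∇g · d = (0)(-3) + (3)(-2) = -6

-6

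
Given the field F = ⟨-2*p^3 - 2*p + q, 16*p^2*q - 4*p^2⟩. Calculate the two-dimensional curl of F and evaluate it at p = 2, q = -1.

∂F₂/∂p = 32*p*q - 8*p
∂F₁/∂q = 1
Scalar curl = 32*p*q - 8*p - 1
At (2, -1): -81.

-81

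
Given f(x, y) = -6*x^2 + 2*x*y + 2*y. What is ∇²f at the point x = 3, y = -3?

∂²f/∂x² = -12
∂²f/∂y² = 0
∇²f = -12
At (3, -3): -12.

-12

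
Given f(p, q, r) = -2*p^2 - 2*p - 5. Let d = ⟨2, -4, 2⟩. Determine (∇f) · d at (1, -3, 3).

-12

∂f/∂p = -4*p - 2
∂f/∂q = 0
∂f/∂r = 0
∇f at (1, -3, 3) = (-6, 0, 0)
∇f · d = (-6)(2) + (0)(-4) + (0)(2) = -12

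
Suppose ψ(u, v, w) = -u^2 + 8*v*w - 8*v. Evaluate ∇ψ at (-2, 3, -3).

∂ψ/∂u = -2*u
∂ψ/∂v = 8*w - 8
∂ψ/∂w = 8*v
∇ψ = (-2*u, 8*w - 8, 8*v)
At (-2, 3, -3): (4, -32, 24).

(4, -32, 24)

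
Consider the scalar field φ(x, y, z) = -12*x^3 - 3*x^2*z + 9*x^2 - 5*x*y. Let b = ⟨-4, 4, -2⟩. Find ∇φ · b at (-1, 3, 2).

∂φ/∂x = -36*x^2 - 6*x*z + 18*x - 5*y
∂φ/∂y = -5*x
∂φ/∂z = -3*x^2
∇φ at (-1, 3, 2) = (-57, 5, -3)
∇φ · b = (-57)(-4) + (5)(4) + (-3)(-2) = 254

254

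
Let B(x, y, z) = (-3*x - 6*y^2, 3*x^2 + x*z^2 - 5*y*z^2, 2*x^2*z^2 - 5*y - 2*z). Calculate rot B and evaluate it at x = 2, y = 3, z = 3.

(∇×B)₁ = ∂B₃/∂y − ∂B₂/∂z = -2*x*z + 10*y*z - 5
(∇×B)₂ = ∂B₁/∂z − ∂B₃/∂x = -4*x*z^2
(∇×B)₃ = ∂B₂/∂x − ∂B₁/∂y = 6*x + 12*y + z^2
∇×B = (-2*x*z + 10*y*z - 5, -4*x*z^2, 6*x + 12*y + z^2)
At (2, 3, 3): (73, -72, 57).

(73, -72, 57)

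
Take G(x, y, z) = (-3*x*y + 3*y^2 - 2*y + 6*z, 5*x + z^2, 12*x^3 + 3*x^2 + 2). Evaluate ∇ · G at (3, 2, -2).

-6

∂G₁/∂x = -3*y
∂G₂/∂y = 0
∂G₃/∂z = 0
∇·G = -3*y
At (3, 2, -2): -6.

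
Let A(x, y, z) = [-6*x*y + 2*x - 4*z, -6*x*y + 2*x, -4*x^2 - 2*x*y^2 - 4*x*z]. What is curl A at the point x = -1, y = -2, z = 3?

(∇×A)₁ = ∂A₃/∂y − ∂A₂/∂z = -4*x*y
(∇×A)₂ = ∂A₁/∂z − ∂A₃/∂x = 8*x + 2*y^2 + 4*z - 4
(∇×A)₃ = ∂A₂/∂x − ∂A₁/∂y = 6*x - 6*y + 2
∇×A = (-4*x*y, 8*x + 2*y^2 + 4*z - 4, 6*x - 6*y + 2)
At (-1, -2, 3): (-8, 8, 8).

(-8, 8, 8)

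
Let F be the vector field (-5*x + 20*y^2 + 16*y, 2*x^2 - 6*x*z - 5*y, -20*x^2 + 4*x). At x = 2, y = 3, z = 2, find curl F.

(∇×F)₁ = ∂F₃/∂y − ∂F₂/∂z = 6*x
(∇×F)₂ = ∂F₁/∂z − ∂F₃/∂x = 40*x - 4
(∇×F)₃ = ∂F₂/∂x − ∂F₁/∂y = 4*x - 40*y - 6*z - 16
∇×F = (6*x, 40*x - 4, 4*x - 40*y - 6*z - 16)
At (2, 3, 2): (12, 76, -140).

(12, 76, -140)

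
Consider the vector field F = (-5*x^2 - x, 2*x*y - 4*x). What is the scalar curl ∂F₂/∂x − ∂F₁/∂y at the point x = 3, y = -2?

-8

∂F₂/∂x = 2*y - 4
∂F₁/∂y = 0
Scalar curl = 2*y - 4
At (3, -2): -8.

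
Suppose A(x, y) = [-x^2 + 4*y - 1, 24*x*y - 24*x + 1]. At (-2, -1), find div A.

∂A₁/∂x = -2*x
∂A₂/∂y = 24*x
∇·A = 22*x
At (-2, -1): -44.

-44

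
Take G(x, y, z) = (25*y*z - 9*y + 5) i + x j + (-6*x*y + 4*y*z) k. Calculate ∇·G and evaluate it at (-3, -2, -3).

∂G₁/∂x = 0
∂G₂/∂y = 0
∂G₃/∂z = 4*y
∇·G = 4*y
At (-3, -2, -3): -8.

-8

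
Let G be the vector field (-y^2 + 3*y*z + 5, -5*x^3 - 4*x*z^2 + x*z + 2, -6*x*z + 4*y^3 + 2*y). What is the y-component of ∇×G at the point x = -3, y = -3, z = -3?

-27

(∇×G)_2 = ∂G₁/∂z − ∂G₃/∂x
= 3*y − (-6*z)
= 3*y + 6*z
At (-3, -3, -3): -27.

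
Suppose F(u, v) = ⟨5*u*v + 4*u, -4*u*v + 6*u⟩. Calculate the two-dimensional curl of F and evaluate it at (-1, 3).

-1

∂F₂/∂u = -4*v + 6
∂F₁/∂v = 5*u
Scalar curl = -5*u - 4*v + 6
At (-1, 3): -1.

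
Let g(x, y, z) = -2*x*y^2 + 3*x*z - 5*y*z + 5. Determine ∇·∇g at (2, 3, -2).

-8

∂²g/∂x² = 0
∂²g/∂y² = -4*x
∂²g/∂z² = 0
∇²g = -4*x
At (2, 3, -2): -8.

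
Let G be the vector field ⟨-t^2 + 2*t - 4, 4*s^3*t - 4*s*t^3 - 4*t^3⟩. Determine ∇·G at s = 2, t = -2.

-112

∂G₁/∂s = 0
∂G₂/∂t = 4*s^3 - 12*s*t^2 - 12*t^2
∇·G = 4*s^3 - 12*s*t^2 - 12*t^2
At (2, -2): -112.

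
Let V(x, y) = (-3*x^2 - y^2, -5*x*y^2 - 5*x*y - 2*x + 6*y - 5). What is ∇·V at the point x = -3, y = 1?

∂V₁/∂x = -6*x
∂V₂/∂y = -10*x*y - 5*x + 6
∇·V = -10*x*y - 11*x + 6
At (-3, 1): 69.

69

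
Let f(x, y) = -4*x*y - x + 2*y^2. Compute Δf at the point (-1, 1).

4

∂²f/∂x² = 0
∂²f/∂y² = 4
∇²f = 4
At (-1, 1): 4.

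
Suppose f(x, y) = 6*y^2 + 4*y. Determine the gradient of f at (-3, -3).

∂f/∂x = 0
∂f/∂y = 12*y + 4
∇f = (0, 12*y + 4)
At (-3, -3): (0, -32).

(0, -32)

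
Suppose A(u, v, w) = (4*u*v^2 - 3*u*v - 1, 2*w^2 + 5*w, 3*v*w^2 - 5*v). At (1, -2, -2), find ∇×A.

(∇×A)₁ = ∂A₃/∂v − ∂A₂/∂w = 3*w^2 - 4*w - 10
(∇×A)₂ = ∂A₁/∂w − ∂A₃/∂u = 0
(∇×A)₃ = ∂A₂/∂u − ∂A₁/∂v = -8*u*v + 3*u
∇×A = (3*w^2 - 4*w - 10, 0, -8*u*v + 3*u)
At (1, -2, -2): (10, 0, 19).

(10, 0, 19)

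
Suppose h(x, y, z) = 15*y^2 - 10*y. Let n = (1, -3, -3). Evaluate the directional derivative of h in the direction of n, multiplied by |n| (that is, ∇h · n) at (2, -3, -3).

∂h/∂x = 0
∂h/∂y = 30*y - 10
∂h/∂z = 0
∇h at (2, -3, -3) = (0, -100, 0)
∇h · n = (0)(1) + (-100)(-3) + (0)(-3) = 300

300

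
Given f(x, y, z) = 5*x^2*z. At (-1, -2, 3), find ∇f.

(-30, 0, 5)

∂f/∂x = 10*x*z
∂f/∂y = 0
∂f/∂z = 5*x^2
∇f = (10*x*z, 0, 5*x^2)
At (-1, -2, 3): (-30, 0, 5).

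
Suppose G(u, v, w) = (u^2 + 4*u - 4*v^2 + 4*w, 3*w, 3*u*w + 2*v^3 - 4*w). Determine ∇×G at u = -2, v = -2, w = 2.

(∇×G)₁ = ∂G₃/∂v − ∂G₂/∂w = 6*v^2 - 3
(∇×G)₂ = ∂G₁/∂w − ∂G₃/∂u = -3*w + 4
(∇×G)₃ = ∂G₂/∂u − ∂G₁/∂v = 8*v
∇×G = (6*v^2 - 3, -3*w + 4, 8*v)
At (-2, -2, 2): (21, -2, -16).

(21, -2, -16)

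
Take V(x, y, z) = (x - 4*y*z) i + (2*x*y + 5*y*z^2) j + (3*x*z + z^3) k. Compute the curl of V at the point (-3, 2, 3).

(-60, -17, 16)

(∇×V)₁ = ∂V₃/∂y − ∂V₂/∂z = -10*y*z
(∇×V)₂ = ∂V₁/∂z − ∂V₃/∂x = -4*y - 3*z
(∇×V)₃ = ∂V₂/∂x − ∂V₁/∂y = 2*y + 4*z
∇×V = (-10*y*z, -4*y - 3*z, 2*y + 4*z)
At (-3, 2, 3): (-60, -17, 16).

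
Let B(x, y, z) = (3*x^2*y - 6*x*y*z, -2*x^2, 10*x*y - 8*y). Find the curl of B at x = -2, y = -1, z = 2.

(-28, -2, -28)

(∇×B)₁ = ∂B₃/∂y − ∂B₂/∂z = 10*x - 8
(∇×B)₂ = ∂B₁/∂z − ∂B₃/∂x = -6*x*y - 10*y
(∇×B)₃ = ∂B₂/∂x − ∂B₁/∂y = -3*x^2 + 6*x*z - 4*x
∇×B = (10*x - 8, -6*x*y - 10*y, -3*x^2 + 6*x*z - 4*x)
At (-2, -1, 2): (-28, -2, -28).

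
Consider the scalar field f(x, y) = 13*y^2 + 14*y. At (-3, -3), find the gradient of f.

(0, -64)

∂f/∂x = 0
∂f/∂y = 26*y + 14
∇f = (0, 26*y + 14)
At (-3, -3): (0, -64).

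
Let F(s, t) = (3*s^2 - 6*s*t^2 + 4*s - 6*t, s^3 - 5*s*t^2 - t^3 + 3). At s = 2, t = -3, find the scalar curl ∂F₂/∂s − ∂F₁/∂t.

-99

∂F₂/∂s = 3*s^2 - 5*t^2
∂F₁/∂t = -12*s*t - 6
Scalar curl = 3*s^2 + 12*s*t - 5*t^2 + 6
At (2, -3): -99.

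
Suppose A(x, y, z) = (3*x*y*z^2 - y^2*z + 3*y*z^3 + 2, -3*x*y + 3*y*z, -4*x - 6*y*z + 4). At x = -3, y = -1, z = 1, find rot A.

(∇×A)₁ = ∂A₃/∂y − ∂A₂/∂z = -3*y - 6*z
(∇×A)₂ = ∂A₁/∂z − ∂A₃/∂x = 6*x*y*z - y^2 + 9*y*z^2 + 4
(∇×A)₃ = ∂A₂/∂x − ∂A₁/∂y = -3*x*z^2 + 2*y*z - 3*y - 3*z^3
∇×A = (-3*y - 6*z, 6*x*y*z - y^2 + 9*y*z^2 + 4, -3*x*z^2 + 2*y*z - 3*y - 3*z^3)
At (-3, -1, 1): (-3, 12, 7).

(-3, 12, 7)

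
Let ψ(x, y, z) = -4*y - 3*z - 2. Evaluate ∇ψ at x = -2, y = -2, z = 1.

(0, -4, -3)

∂ψ/∂x = 0
∂ψ/∂y = -4
∂ψ/∂z = -3
∇ψ = (0, -4, -3)
At (-2, -2, 1): (0, -4, -3).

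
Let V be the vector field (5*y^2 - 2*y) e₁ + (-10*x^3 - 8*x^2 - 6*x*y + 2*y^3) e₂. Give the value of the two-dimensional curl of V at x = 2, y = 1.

∂V₂/∂x = -30*x^2 - 16*x - 6*y
∂V₁/∂y = 10*y - 2
Scalar curl = -30*x^2 - 16*x - 16*y + 2
At (2, 1): -166.

-166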